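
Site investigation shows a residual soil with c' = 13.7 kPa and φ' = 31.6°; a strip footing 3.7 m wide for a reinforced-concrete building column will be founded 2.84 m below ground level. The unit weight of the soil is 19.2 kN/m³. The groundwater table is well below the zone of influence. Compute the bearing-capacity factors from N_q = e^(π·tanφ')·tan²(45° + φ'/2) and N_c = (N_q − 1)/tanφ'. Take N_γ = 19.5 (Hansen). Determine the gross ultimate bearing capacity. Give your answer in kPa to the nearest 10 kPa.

q_ult ≈ 2370 kPa

tan31.6° = 0.6152, so N_q = e^(π×0.6152)·tan²(60.8°) = 6.908 × 3.202 = 22.12.
N_c = (22.12 − 1)/tan31.6° = 34.33.
q = γ·D_f = 19.2 × 2.84 = 54.528 kPa.
c·N_c = 13.7 × 34.326 = 470.26 kPa
q·N_q = 54.528 × 22.117 = 1206 kPa
0.5·γ·B·N_γ = 0.5 × 19.2 × 3.7 × 19.5 = 692.64 kPa
q_ult = 470.26 + 1206 + 692.64 = 2368.9 kPa.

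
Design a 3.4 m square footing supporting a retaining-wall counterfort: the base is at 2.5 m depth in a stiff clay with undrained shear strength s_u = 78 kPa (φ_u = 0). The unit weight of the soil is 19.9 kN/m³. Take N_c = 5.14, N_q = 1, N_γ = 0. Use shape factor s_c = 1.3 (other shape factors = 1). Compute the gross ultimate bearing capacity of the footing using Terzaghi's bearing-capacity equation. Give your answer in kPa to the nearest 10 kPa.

q_ult ≈ 570 kPa

Effective surcharge at the founding depth q = γ·D_f = 19.9 × 2.5 = 49.75 kPa.
q_ult = c·N_c·s_c + q·N_q
     = 78 × 5.14 × 1.3 + 49.75 × 1
     = 521.2 + 49.75 = 570.95 kPa.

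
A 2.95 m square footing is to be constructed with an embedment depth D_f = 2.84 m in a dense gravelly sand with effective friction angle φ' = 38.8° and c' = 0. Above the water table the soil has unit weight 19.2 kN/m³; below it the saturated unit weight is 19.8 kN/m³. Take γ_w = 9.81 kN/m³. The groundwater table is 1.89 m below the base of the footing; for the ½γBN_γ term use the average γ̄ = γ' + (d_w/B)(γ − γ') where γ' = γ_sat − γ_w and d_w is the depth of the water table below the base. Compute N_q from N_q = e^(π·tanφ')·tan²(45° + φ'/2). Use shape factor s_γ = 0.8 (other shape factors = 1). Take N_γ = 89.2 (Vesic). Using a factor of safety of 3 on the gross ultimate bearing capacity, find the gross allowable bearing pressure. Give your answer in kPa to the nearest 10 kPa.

q_all ≈ 1550 kPa

N_q = e^(π·tan38.8°)·tan²(64.4°) = 54.46.
Effective surcharge at the founding depth q = γ·D_f = 19.2 × 2.84 = 54.528 kPa.
With d_w = 1.89 m < B, γ̄ = 9.99 + (1.89/2.95) × (19.2 − 9.99) = 15.891 kN/m³.
q_ult = q·N_q + 0.5·γ·B·N_γ·s_γ
     = 54.528 × 54.463 + 0.5 × 15.891 × 2.95 × 89.2 × 0.8
     = 2969.7 + 1672.6 = 4642.3 kPa.
q_all = 4642.3 / 3 = 1547.4 kPa.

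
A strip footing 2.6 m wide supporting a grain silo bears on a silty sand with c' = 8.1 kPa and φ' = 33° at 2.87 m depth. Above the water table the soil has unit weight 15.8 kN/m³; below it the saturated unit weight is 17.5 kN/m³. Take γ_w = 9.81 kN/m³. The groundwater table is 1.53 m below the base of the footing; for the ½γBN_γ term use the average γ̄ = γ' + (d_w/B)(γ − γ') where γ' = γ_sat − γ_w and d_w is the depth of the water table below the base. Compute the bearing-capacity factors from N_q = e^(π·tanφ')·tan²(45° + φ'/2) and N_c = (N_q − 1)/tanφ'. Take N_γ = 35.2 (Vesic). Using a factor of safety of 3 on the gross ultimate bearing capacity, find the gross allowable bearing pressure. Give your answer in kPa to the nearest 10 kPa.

N_q = e^(π·tan33°)·tan²(61.5°) = 26.09; N_c = (N_q − 1)/tanφ' = 38.64.
Overburden at base level: q = 15.8 × 2.87 = 45.346 kPa.
The water table is 1.53 m below the base (< B = 2.6 m), so the ½γBN_γ term uses γ̄ = γ' + (d_w/B)(γ − γ') = 7.69 + (1.53/2.6)(15.8 − 7.69) = 12.462 kN/m³.
Cohesion term c·N_c = 8.1 × 38.638 = 312.97 kPa; surcharge term q·N_q = 45.346 × 26.092 = 1183.2 kPa; self-weight term 0.5·γ·B·N_γ = 0.5 × 12.462 × 2.6 × 35.2 = 570.28 kPa.
q_ult = 312.97 + 1183.2 + 570.28 = 2066.4 kPa.
q_all = 2066.4 / 3 = 688.81 kPa.

q_all ≈ 690 kPa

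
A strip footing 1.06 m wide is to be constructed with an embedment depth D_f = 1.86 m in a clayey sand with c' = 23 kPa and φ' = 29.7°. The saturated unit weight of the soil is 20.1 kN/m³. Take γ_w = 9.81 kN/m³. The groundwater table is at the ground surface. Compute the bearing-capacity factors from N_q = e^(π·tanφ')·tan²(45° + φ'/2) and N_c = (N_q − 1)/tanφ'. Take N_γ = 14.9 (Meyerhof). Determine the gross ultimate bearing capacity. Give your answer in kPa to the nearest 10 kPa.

tan29.7° = 0.5704, so N_q = e^(π×0.5704)·tan²(59.85°) = 6.001 × 2.964 = 17.79.
N_c = (17.79 − 1)/tan29.7° = 29.43.
With the water table at the surface the whole profile is submerged: γ' = 20.1 − 9.81 = 10.29 kN/m³, so q = γ'·D_f = 19.139 kPa; the same γ' applies in the ½γBN_γ term.
q_ult = c·N_c + q·N_q + 0.5·γ·B·N_γ
     = 23 × 29.431 + 19.139 × 17.787 + 0.5 × 10.29 × 1.06 × 14.9
     = 676.91 + 340.43 + 81.26 = 1098.6 kPa.

q_ult ≈ 1100 kPa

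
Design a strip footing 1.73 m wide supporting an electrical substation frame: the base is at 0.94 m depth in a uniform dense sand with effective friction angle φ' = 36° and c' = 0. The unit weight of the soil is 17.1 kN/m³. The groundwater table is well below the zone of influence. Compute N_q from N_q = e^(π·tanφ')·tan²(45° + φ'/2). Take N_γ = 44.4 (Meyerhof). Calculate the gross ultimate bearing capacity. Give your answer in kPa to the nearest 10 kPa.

tan36° = 0.7265, so N_q = e^(π×0.7265)·tan²(63°) = 9.801 × 3.852 = 37.75.
Overburden at base level: q = 17.1 × 0.94 = 16.074 kPa.
Surcharge term q·N_q = 16.074 × 37.752 = 606.83 kPa; self-weight term 0.5·γ·B·N_γ = 0.5 × 17.1 × 1.73 × 44.4 = 656.74 kPa.
q_ult = 606.83 + 656.74 = 1263.6 kPa.

q_ult ≈ 1260 kPa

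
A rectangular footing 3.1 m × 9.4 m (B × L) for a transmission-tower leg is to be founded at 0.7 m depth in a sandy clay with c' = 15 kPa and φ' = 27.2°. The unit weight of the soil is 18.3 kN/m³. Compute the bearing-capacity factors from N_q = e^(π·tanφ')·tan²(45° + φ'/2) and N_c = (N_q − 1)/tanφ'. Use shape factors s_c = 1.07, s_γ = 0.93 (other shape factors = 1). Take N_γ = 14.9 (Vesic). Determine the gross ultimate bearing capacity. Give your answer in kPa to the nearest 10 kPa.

tan27.2° = 0.5139, so N_q = e^(π×0.5139)·tan²(58.6°) = 5.026 × 2.684 = 13.49.
N_c = (13.49 − 1)/tan27.2° = 24.3.
Effective surcharge at the founding depth q = γ·D_f = 18.3 × 0.7 = 12.81 kPa.
q_ult = c·N_c·s_c + q·N_q + 0.5·γ·B·N_γ·s_γ
     = 15 × 24.3 × 1.07 + 12.81 × 13.488 + 0.5 × 18.3 × 3.1 × 14.9 × 0.93
     = 390.01 + 172.79 + 393.05 = 955.85 kPa.

q_ult ≈ 960 kPa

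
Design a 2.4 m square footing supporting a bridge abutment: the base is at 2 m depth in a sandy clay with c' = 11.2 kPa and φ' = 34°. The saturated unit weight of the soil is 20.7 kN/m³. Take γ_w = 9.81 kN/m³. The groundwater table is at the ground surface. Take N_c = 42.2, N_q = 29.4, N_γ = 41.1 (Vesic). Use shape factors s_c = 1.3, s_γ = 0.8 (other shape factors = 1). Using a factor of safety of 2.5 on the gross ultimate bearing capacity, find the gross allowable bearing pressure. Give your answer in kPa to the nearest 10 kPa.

γ' = 20.7 − 9.81 = 10.89 kN/m³ (submerged throughout). q = 10.89 × 2 = 21.78 kPa; the same γ' applies in the ½γBN_γ term.
c·N_c·s_c = 11.2 × 42.2 × 1.3 = 614.43 kPa
q·N_q = 21.78 × 29.4 = 640.33 kPa
0.5·γ·B·N_γ·s_γ = 0.5 × 10.89 × 2.4 × 41.1 × 0.8 = 429.68 kPa
q_ult = 614.43 + 640.33 + 429.68 = 1684.4 kPa.
q_all = 1684.4 / 2.5 = 673.78 kPa.

q_all ≈ 670 kPa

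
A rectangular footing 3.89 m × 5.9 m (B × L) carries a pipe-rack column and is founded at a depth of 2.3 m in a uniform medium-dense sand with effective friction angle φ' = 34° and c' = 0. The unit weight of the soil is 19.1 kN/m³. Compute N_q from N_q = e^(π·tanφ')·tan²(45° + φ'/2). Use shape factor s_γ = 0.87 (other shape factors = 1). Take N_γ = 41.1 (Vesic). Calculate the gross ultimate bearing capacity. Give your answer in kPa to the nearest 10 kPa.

tan34° = 0.6745, so N_q = e^(π×0.6745)·tan²(62°) = 8.323 × 3.537 = 29.44.
q = γ·D_f = 19.1 × 2.3 = 43.93 kPa.
q·N_q = 43.93 × 29.44 = 1293.3 kPa
0.5·γ·B·N_γ·s_γ = 0.5 × 19.1 × 3.89 × 41.1 × 0.87 = 1328.4 kPa
q_ult = 1293.3 + 1328.4 = 2621.6 kPa.

q_ult ≈ 2620 kPa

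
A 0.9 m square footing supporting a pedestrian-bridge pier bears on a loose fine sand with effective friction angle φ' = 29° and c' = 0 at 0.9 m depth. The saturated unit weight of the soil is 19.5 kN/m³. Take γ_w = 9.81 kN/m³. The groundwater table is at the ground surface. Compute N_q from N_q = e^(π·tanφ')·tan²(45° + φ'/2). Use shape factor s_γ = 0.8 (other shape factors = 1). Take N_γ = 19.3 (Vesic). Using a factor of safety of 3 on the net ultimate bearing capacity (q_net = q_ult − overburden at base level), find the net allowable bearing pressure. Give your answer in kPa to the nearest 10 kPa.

q_all(net) ≈ 70 kPa

N_q = e^(π·tan29°)·tan²(59.5°) = 16.44.
γ' = 19.5 − 9.81 = 9.69 kN/m³ (submerged throughout). q = 9.69 × 0.9 = 8.721 kPa; the same γ' applies in the ½γBN_γ term.
q·N_q = 8.721 × 16.443 = 143.4 kPa
0.5·γ·B·N_γ·s_γ = 0.5 × 9.69 × 0.9 × 19.3 × 0.8 = 67.326 kPa
q_ult = 143.4 + 67.326 = 210.73 kPa.
q_net = 210.73 − 8.721 = 202.01 kPa.
q_all(net) = 202.01 / 3 = 67.336 kPa.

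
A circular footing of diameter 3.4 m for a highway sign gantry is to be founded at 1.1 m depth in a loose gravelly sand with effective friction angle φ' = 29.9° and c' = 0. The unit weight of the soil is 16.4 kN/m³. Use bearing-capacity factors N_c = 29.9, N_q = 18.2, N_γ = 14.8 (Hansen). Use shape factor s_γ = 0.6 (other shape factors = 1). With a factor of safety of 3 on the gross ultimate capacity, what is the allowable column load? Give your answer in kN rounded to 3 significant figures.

Effective surcharge at the founding depth q = γ·D_f = 16.4 × 1.1 = 18.04 kPa.
q_ult = q·N_q + 0.5·γ·B·N_γ·s_γ
     = 18.04 × 18.2 + 0.5 × 16.4 × 3.4 × 14.8 × 0.6
     = 328.33 + 247.57 = 575.9 kPa.
Gross allowable pressure q_all = 575.9 / 3 = 191.97 kPa.
Footing area = 9.0792 m², so allowable column load = 191.97 × 9.0792 = 1742.9 kN.

P_all ≈ 1740 kN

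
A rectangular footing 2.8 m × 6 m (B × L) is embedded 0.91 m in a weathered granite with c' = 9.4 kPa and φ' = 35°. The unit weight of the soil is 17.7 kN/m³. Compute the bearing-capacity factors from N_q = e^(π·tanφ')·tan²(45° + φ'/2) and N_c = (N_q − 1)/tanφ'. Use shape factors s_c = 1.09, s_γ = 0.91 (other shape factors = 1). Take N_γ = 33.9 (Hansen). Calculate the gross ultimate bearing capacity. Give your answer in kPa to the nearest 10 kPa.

q_ult ≈ 1770 kPa

tan35° = 0.7002, so N_q = e^(π×0.7002)·tan²(62.5°) = 9.023 × 3.69 = 33.3.
N_c = (33.3 − 1)/tan35° = 46.12.
q = γ·D_f = 17.7 × 0.91 = 16.107 kPa.
c·N_c·s_c = 9.4 × 46.124 × 1.09 = 472.58 kPa
q·N_q = 16.107 × 33.296 = 536.3 kPa
0.5·γ·B·N_γ·s_γ = 0.5 × 17.7 × 2.8 × 33.9 × 0.91 = 764.44 kPa
q_ult = 472.58 + 536.3 + 764.44 = 1773.3 kPa.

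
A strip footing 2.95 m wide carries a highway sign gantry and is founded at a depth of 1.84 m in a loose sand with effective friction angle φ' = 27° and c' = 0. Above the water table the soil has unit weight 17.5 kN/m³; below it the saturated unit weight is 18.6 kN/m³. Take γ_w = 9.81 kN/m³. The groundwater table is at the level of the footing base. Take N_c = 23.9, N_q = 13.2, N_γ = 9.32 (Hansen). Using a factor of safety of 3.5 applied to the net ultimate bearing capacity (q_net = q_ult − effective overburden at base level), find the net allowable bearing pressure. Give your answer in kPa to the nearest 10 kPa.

q_all(net) ≈ 150 kPa

Overburden at base level: q = 17.5 × 1.84 = 32.2 kPa.
Below the base the soil is submerged, so the ½γBN_γ term uses γ' = 18.6 − 9.81 = 8.79 kN/m³.
Surcharge term q·N_q = 32.2 × 13.2 = 425.04 kPa; self-weight term 0.5·γ·B·N_γ = 0.5 × 8.79 × 2.95 × 9.32 = 120.84 kPa.
q_ult = 425.04 + 120.84 = 545.88 kPa.
Net ultimate: q_net = 545.88 − 32.2 = 513.68 kPa.
q_all(net) = 513.68 / 3.5 = 146.76 kPa.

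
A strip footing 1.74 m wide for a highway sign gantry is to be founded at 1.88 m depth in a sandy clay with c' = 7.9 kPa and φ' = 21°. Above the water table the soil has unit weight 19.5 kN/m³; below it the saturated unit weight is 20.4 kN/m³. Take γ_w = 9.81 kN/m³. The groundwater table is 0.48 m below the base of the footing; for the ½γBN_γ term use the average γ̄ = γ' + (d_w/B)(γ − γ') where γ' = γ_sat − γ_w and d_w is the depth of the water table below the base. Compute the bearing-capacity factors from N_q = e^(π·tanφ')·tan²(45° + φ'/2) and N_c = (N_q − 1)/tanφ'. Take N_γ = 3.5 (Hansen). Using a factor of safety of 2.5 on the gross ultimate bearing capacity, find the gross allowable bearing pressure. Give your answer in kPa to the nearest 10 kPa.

N_q = e^(π·tan21°)·tan²(55.5°) = 7.07; N_c = (N_q − 1)/tanφ' = 15.81.
Overburden at base level: q = 19.5 × 1.88 = 36.66 kPa.
The water table is 0.48 m below the base (< B = 1.74 m), so the ½γBN_γ term uses γ̄ = γ' + (d_w/B)(γ − γ') = 10.59 + (0.48/1.74)(19.5 − 10.59) = 13.048 kN/m³.
Cohesion term c·N_c = 7.9 × 15.815 = 124.94 kPa; surcharge term q·N_q = 36.66 × 7.0708 = 259.21 kPa; self-weight term 0.5·γ·B·N_γ = 0.5 × 13.048 × 1.74 × 3.5 = 39.731 kPa.
q_ult = 124.94 + 259.21 + 39.731 = 423.88 kPa.
q_all = 423.88 / 2.5 = 169.55 kPa.

q_all ≈ 170 kPa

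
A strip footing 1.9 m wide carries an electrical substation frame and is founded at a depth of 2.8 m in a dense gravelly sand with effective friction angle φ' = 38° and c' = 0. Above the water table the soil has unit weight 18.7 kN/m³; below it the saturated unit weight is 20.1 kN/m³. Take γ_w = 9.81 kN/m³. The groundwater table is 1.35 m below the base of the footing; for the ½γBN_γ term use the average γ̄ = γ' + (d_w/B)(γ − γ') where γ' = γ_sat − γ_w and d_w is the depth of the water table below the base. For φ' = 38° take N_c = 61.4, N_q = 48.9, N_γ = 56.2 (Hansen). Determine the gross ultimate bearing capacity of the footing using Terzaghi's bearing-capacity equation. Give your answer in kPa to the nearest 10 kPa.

Effective surcharge at the founding depth q = γ·D_f = 18.7 × 2.8 = 52.36 kPa.
With d_w = 1.35 m < B, γ̄ = 10.29 + (1.35/1.9) × (18.7 − 10.29) = 16.266 kN/m³.
q_ult = q·N_q + 0.5·γ·B·N_γ
     = 52.36 × 48.9 + 0.5 × 16.266 × 1.9 × 56.2
     = 2560.4 + 868.42 = 3428.8 kPa.

q_ult ≈ 3430 kPa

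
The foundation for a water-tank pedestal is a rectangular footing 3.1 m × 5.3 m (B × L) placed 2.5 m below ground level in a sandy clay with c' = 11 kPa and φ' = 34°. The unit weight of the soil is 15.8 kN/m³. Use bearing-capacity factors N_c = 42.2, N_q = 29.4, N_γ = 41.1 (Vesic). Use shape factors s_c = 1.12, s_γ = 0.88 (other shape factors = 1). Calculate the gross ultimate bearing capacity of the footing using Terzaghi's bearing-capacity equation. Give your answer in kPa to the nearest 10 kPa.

q_ult ≈ 2570 kPa

q = γ·D_f = 15.8 × 2.5 = 39.5 kPa.
c·N_c·s_c = 11 × 42.2 × 1.12 = 519.9 kPa
q·N_q = 39.5 × 29.4 = 1161.3 kPa
0.5·γ·B·N_γ·s_γ = 0.5 × 15.8 × 3.1 × 41.1 × 0.88 = 885.75 kPa
q_ult = 519.9 + 1161.3 + 885.75 = 2567 kPa.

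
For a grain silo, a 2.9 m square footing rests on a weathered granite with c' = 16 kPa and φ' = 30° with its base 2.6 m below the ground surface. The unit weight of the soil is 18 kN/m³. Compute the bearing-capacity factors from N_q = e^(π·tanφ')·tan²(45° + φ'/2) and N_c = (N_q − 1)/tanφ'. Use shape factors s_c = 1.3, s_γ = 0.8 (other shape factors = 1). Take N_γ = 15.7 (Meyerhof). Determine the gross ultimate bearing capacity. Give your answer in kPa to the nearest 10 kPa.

tan30° = 0.5774, so N_q = e^(π×0.5774)·tan²(60°) = 6.134 × 3.0 = 18.4.
N_c = (18.4 − 1)/tan30° = 30.14.
Effective surcharge at the founding depth q = γ·D_f = 18 × 2.6 = 46.8 kPa.
q_ult = c·N_c·s_c + q·N_q + 0.5·γ·B·N_γ·s_γ
     = 16 × 30.14 × 1.3 + 46.8 × 18.401 + 0.5 × 18 × 2.9 × 15.7 × 0.8
     = 626.9 + 861.17 + 327.82 = 1815.9 kPa.

q_ult ≈ 1820 kPa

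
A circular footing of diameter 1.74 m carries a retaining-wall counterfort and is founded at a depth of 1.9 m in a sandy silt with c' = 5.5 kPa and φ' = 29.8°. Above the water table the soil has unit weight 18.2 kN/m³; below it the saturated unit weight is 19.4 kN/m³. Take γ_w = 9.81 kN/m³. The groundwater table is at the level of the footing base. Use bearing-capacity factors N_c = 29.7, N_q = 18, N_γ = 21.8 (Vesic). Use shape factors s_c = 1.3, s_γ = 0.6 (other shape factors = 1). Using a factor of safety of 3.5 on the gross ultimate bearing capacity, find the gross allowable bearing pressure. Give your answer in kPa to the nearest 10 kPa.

q_all ≈ 270 kPa

Overburden at base level: q = 18.2 × 1.9 = 34.58 kPa.
Below the base the soil is submerged, so the ½γBN_γ term uses γ' = 19.4 − 9.81 = 9.59 kN/m³.
Cohesion term c·N_c·s_c = 5.5 × 29.7 × 1.3 = 212.35 kPa; surcharge term q·N_q = 34.58 × 18 = 622.44 kPa; self-weight term 0.5·γ·B·N_γ·s_γ = 0.5 × 9.59 × 1.74 × 21.8 × 0.6 = 109.13 kPa.
q_ult = 212.35 + 622.44 + 109.13 = 943.93 kPa.
q_all = 943.93 / 3.5 = 269.69 kPa.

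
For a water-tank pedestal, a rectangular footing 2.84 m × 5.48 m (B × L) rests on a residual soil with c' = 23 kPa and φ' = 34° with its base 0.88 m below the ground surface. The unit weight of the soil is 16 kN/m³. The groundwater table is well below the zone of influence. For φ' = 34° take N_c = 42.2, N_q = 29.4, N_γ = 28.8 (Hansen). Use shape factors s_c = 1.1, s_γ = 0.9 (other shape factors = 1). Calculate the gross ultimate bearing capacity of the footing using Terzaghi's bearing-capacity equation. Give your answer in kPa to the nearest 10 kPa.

q_ult ≈ 2070 kPa

q = γ·D_f = 16 × 0.88 = 14.08 kPa.
c·N_c·s_c = 23 × 42.2 × 1.1 = 1067.7 kPa
q·N_q = 14.08 × 29.4 = 413.95 kPa
0.5·γ·B·N_γ·s_γ = 0.5 × 16 × 2.84 × 28.8 × 0.9 = 588.9 kPa
q_ult = 1067.7 + 413.95 + 588.9 = 2070.5 kPa.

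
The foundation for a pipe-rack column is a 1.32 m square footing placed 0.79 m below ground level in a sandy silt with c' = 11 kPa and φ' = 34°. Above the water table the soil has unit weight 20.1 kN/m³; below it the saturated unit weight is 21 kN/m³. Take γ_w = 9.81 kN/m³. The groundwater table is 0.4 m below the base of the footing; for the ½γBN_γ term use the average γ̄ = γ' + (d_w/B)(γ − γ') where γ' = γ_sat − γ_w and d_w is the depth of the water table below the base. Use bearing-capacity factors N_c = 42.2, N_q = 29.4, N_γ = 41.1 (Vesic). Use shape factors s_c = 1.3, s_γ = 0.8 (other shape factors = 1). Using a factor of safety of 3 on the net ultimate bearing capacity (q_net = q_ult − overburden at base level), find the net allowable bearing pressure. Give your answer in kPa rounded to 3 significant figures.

q_all(net) ≈ 452 kPa

Overburden at base level: q = 20.1 × 0.79 = 15.879 kPa.
The water table is 0.4 m below the base (< B = 1.32 m), so the ½γBN_γ term uses γ̄ = γ' + (d_w/B)(γ − γ') = 11.19 + (0.4/1.32)(20.1 − 11.19) = 13.89 kN/m³.
Cohesion term c·N_c·s_c = 11 × 42.2 × 1.3 = 603.46 kPa; surcharge term q·N_q = 15.879 × 29.4 = 466.84 kPa; self-weight term 0.5·γ·B·N_γ·s_γ = 0.5 × 13.89 × 1.32 × 41.1 × 0.8 = 301.42 kPa.
q_ult = 603.46 + 466.84 + 301.42 = 1371.7 kPa.
q_net = 1371.7 − 15.879 = 1355.8 kPa.
q_all(net) = 1355.8 / 3 = 451.95 kPa.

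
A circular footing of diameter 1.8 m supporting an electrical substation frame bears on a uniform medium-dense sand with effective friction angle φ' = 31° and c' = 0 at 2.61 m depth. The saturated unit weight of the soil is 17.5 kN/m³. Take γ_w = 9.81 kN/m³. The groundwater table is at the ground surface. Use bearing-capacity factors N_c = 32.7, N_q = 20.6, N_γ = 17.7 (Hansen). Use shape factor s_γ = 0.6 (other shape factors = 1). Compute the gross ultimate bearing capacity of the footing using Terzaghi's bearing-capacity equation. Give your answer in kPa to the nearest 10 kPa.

q_ult ≈ 490 kPa

With the water table at the surface the whole profile is submerged: γ' = 17.5 − 9.81 = 7.69 kN/m³, so q = γ'·D_f = 20.071 kPa; the same γ' applies in the ½γBN_γ term.
q_ult = q·N_q + 0.5·γ·B·N_γ·s_γ
     = 20.071 × 20.6 + 0.5 × 7.69 × 1.8 × 17.7 × 0.6
     = 413.46 + 73.501 = 486.96 kPa.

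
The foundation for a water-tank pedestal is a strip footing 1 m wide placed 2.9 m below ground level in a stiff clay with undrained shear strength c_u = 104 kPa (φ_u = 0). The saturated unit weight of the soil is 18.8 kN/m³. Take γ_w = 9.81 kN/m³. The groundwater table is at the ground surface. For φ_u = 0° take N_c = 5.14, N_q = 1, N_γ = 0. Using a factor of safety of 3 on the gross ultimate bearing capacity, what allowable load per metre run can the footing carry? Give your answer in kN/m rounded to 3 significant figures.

Water table at ground surface, so effective unit weight γ' = 18.8 − 9.81 = 8.99 kN/m³ is used throughout; overburden q = 8.99 × 2.9 = 26.071 kPa.
Cohesion term c·N_c = 104 × 5.14 = 534.56 kPa; surcharge term q·N_q = 26.071 × 1 = 26.071 kPa.
q_ult = 534.56 + 26.071 = 560.63 kPa.
Gross allowable pressure q_all = 560.63 / 3 = 186.88 kPa.
Allowable wall load = q_all × B = 186.88 × 1 = 186.88 kN per metre run.

≈ 187 kN/m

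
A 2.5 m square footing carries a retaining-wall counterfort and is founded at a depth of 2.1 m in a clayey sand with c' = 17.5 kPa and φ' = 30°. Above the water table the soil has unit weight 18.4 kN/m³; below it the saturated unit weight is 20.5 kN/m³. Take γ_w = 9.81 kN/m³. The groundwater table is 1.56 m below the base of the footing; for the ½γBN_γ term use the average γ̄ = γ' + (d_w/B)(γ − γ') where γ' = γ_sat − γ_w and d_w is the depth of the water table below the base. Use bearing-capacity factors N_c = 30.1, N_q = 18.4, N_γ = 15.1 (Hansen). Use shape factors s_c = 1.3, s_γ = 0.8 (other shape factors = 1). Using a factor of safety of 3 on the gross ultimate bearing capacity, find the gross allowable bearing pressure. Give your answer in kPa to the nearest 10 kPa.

Overburden at base level: q = 18.4 × 2.1 = 38.64 kPa.
The water table is 1.56 m below the base (< B = 2.5 m), so the ½γBN_γ term uses γ̄ = γ' + (d_w/B)(γ − γ') = 10.69 + (1.56/2.5)(18.4 − 10.69) = 15.501 kN/m³.
Cohesion term c·N_c·s_c = 17.5 × 30.1 × 1.3 = 684.77 kPa; surcharge term q·N_q = 38.64 × 18.4 = 710.98 kPa; self-weight term 0.5·γ·B·N_γ·s_γ = 0.5 × 15.501 × 2.5 × 15.1 × 0.8 = 234.07 kPa.
q_ult = 684.77 + 710.98 + 234.07 = 1629.8 kPa.
q_all = 1629.8 / 3 = 543.27 kPa.

q_all ≈ 540 kPa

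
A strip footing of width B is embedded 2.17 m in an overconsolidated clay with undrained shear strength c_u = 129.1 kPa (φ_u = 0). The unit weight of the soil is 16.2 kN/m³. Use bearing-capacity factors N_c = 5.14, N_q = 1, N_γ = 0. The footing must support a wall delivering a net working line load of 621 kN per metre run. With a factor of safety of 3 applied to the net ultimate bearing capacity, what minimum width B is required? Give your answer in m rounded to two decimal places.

q = γ·D_f = 16.2 × 2.17 = 35.154 kPa.
c·N_c = 129.1 × 5.14 = 663.57 kPa
q·N_q = 35.154 × 1 = 35.154 kPa
q_ult = 663.57 + 35.154 = 698.73 kPa.
For φ = 0 the ½γBN_γ term vanishes, so q_ult is independent of B. q_net = 698.73 − 35.154 = 663.57 kPa; q_all(net) = 663.57/3 = 221.19 kPa.
Required width B = w / q_all(net) = 621 / 221.19 = 2.808 m.

B = 2.81 m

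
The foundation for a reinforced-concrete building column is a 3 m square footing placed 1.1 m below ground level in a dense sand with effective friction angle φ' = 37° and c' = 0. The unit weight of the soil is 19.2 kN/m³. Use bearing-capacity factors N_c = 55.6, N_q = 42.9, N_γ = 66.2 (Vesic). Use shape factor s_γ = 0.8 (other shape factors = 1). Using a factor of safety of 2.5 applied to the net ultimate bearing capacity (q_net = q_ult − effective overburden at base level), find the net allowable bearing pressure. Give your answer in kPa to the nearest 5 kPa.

q = γ·D_f = 19.2 × 1.1 = 21.12 kPa.
q·N_q = 21.12 × 42.9 = 906.05 kPa
0.5·γ·B·N_γ·s_γ = 0.5 × 19.2 × 3 × 66.2 × 0.8 = 1525.2 kPa
q_ult = 906.05 + 1525.2 = 2431.3 kPa.
Net ultimate: q_net = 2431.3 − 21.12 = 2410.2 kPa.
q_all(net) = 2410.2 / 2.5 = 964.07 kPa.

q_all(net) ≈ 965 kPa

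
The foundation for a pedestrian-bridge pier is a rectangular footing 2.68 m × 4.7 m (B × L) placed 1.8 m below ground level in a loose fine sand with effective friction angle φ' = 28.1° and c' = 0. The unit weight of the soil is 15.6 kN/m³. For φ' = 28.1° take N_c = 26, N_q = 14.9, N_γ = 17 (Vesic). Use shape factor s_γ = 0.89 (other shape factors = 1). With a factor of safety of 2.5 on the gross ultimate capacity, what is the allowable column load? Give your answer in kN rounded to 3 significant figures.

Effective surcharge at the founding depth q = γ·D_f = 15.6 × 1.8 = 28.08 kPa.
q_ult = q·N_q + 0.5·γ·B·N_γ·s_γ
     = 28.08 × 14.9 + 0.5 × 15.6 × 2.68 × 17 × 0.89
     = 418.39 + 316.28 = 734.67 kPa.
Gross allowable pressure q_all = 734.67 / 2.5 = 293.87 kPa.
Footing area = 12.596 m², so allowable column load = 293.87 × 12.596 = 3701.6 kN.

P_all ≈ 3700 kN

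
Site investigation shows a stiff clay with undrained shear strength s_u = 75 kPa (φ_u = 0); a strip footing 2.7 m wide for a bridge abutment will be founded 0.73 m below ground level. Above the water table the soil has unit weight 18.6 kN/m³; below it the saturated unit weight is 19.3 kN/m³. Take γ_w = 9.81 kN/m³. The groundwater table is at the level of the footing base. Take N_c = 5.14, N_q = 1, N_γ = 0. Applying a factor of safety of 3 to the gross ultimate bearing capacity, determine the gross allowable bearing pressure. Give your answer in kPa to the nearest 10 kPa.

q_all ≈ 130 kPa

Effective surcharge at the founding depth q = γ·D_f = 18.6 × 0.73 = 13.578 kPa.
q_ult = c·N_c + q·N_q
     = 75 × 5.14 + 13.578 × 1
     = 385.5 + 13.578 = 399.08 kPa.
q_all = q_ult / FS = 399.08 / 3 = 133.03 kPa.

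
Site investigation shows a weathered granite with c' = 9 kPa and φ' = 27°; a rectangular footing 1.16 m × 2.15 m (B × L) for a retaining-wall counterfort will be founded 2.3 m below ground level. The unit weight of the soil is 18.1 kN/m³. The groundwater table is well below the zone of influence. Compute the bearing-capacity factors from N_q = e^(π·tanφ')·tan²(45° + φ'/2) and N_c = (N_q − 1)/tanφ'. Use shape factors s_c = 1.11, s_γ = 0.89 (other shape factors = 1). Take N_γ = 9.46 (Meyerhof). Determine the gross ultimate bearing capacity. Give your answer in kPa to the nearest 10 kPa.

tan27° = 0.5095, so N_q = e^(π×0.5095)·tan²(58.5°) = 4.957 × 2.663 = 13.2.
N_c = (13.2 − 1)/tan27° = 23.94.
Effective surcharge at the founding depth q = γ·D_f = 18.1 × 2.3 = 41.63 kPa.
q_ult = c·N_c·s_c + q·N_q + 0.5·γ·B·N_γ·s_γ
     = 9 × 23.942 × 1.11 + 41.63 × 13.199 + 0.5 × 18.1 × 1.16 × 9.46 × 0.89
     = 239.18 + 549.48 + 88.387 = 877.05 kPa.

q_ult ≈ 880 kPa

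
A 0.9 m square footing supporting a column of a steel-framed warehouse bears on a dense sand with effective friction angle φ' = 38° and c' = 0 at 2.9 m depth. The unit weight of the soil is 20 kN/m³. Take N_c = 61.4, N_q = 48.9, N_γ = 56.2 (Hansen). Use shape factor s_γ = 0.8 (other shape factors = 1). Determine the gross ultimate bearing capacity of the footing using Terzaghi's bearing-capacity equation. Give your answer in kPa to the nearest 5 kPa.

Effective surcharge at the founding depth q = γ·D_f = 20 × 2.9 = 58 kPa.
q_ult = q·N_q + 0.5·γ·B·N_γ·s_γ
     = 58 × 48.9 + 0.5 × 20 × 0.9 × 56.2 × 0.8
     = 2836.2 + 404.64 = 3240.8 kPa.

q_ult ≈ 3240 kPa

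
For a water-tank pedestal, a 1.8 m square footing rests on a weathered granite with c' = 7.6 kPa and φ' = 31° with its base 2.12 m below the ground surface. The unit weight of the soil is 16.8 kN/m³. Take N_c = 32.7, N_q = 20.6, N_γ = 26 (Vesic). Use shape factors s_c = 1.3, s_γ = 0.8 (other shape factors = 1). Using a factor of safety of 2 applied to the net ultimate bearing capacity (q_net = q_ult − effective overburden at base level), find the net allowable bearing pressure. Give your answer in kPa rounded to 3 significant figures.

q_all(net) ≈ 668 kPa

Overburden at base level: q = 16.8 × 2.12 = 35.616 kPa.
Cohesion term c·N_c·s_c = 7.6 × 32.7 × 1.3 = 323.08 kPa; surcharge term q·N_q = 35.616 × 20.6 = 733.69 kPa; self-weight term 0.5·γ·B·N_γ·s_γ = 0.5 × 16.8 × 1.8 × 26 × 0.8 = 314.5 kPa.
q_ult = 323.08 + 733.69 + 314.5 = 1371.3 kPa.
Net ultimate: q_net = 1371.3 − 35.616 = 1335.6 kPa.
q_all(net) = 1335.6 / 2 = 667.82 kPa.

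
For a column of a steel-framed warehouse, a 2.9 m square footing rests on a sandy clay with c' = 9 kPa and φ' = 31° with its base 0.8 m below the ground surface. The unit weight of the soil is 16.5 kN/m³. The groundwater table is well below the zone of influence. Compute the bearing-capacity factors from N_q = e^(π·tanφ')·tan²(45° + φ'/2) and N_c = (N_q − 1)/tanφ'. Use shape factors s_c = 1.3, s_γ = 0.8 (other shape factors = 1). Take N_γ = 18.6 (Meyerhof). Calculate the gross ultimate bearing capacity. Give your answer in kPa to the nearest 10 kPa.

tan31° = 0.6009, so N_q = e^(π×0.6009)·tan²(60.5°) = 6.604 × 3.124 = 20.63.
N_c = (20.63 − 1)/tan31° = 32.67.
Effective surcharge at the founding depth q = γ·D_f = 16.5 × 0.8 = 13.2 kPa.
q_ult = c·N_c·s_c + q·N_q + 0.5·γ·B·N_γ·s_γ
     = 9 × 32.671 × 1.3 + 13.2 × 20.631 + 0.5 × 16.5 × 2.9 × 18.6 × 0.8
     = 382.25 + 272.33 + 356 = 1010.6 kPa.

q_ult ≈ 1010 kPa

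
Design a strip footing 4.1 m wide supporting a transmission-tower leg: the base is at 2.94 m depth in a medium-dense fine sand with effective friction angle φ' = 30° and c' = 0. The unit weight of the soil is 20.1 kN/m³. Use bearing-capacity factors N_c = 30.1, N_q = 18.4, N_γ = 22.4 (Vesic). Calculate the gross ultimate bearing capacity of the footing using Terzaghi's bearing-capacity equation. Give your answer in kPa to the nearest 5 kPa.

q = γ·D_f = 20.1 × 2.94 = 59.094 kPa.
q·N_q = 59.094 × 18.4 = 1087.3 kPa
0.5·γ·B·N_γ = 0.5 × 20.1 × 4.1 × 22.4 = 922.99 kPa
q_ult = 1087.3 + 922.99 = 2010.3 kPa.

q_ult ≈ 2010 kPa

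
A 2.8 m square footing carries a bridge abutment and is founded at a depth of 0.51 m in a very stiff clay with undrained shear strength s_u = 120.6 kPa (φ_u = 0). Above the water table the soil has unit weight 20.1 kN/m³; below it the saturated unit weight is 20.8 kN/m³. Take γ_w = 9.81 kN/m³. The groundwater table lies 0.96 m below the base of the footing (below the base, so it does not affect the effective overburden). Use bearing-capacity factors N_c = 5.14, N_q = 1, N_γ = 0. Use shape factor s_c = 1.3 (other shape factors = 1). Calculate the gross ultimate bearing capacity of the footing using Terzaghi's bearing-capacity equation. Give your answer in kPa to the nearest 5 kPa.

Overburden at base level: q = 20.1 × 0.51 = 10.251 kPa.
Cohesion term c·N_c·s_c = 120.6 × 5.14 × 1.3 = 805.85 kPa; surcharge term q·N_q = 10.251 × 1 = 10.251 kPa.
q_ult = 805.85 + 10.251 = 816.1 kPa.

q_ult ≈ 815 kPa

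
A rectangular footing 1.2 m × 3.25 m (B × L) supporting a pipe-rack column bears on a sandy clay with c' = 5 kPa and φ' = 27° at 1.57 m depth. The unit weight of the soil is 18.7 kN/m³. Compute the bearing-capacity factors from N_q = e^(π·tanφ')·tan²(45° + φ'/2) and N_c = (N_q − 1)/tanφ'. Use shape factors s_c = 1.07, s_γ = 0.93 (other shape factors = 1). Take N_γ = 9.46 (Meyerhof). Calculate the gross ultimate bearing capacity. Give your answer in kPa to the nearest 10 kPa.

q_ult ≈ 610 kPa

tan27° = 0.5095, so N_q = e^(π×0.5095)·tan²(58.5°) = 4.957 × 2.663 = 13.2.
N_c = (13.2 − 1)/tan27° = 23.94.
Effective surcharge at the founding depth q = γ·D_f = 18.7 × 1.57 = 29.359 kPa.
q_ult = c·N_c·s_c + q·N_q + 0.5·γ·B·N_γ·s_γ
     = 5 × 23.942 × 1.07 + 29.359 × 13.199 + 0.5 × 18.7 × 1.2 × 9.46 × 0.93
     = 128.09 + 387.51 + 98.711 = 614.32 kPa.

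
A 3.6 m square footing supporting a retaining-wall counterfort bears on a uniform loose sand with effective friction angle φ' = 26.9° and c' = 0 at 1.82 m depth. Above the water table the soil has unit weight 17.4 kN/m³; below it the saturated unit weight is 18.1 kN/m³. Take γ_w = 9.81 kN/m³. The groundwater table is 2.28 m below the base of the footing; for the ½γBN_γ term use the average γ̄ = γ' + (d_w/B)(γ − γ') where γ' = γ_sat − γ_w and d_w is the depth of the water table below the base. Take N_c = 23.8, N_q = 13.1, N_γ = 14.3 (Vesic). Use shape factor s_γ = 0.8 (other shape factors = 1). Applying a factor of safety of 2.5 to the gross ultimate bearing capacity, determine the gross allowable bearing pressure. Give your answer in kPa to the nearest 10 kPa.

q_all ≈ 280 kPa

Effective surcharge at the founding depth q = γ·D_f = 17.4 × 1.82 = 31.668 kPa.
With d_w = 2.28 m < B, γ̄ = 8.29 + (2.28/3.6) × (17.4 − 8.29) = 14.06 kN/m³.
q_ult = q·N_q + 0.5·γ·B·N_γ·s_γ
     = 31.668 × 13.1 + 0.5 × 14.06 × 3.6 × 14.3 × 0.8
     = 414.85 + 289.52 = 704.37 kPa.
q_all = q_ult / FS = 704.37 / 2.5 = 281.75 kPa.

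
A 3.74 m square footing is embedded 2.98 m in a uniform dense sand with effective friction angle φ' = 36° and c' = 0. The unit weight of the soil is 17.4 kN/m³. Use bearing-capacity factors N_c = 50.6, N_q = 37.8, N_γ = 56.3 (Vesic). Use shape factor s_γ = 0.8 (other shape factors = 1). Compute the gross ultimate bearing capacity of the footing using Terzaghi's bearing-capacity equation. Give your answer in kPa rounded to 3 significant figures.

q_ult ≈ 3430 kPa

Overburden at base level: q = 17.4 × 2.98 = 51.852 kPa.
Surcharge term q·N_q = 51.852 × 37.8 = 1960 kPa; self-weight term 0.5·γ·B·N_γ·s_γ = 0.5 × 17.4 × 3.74 × 56.3 × 0.8 = 1465.5 kPa.
q_ult = 1960 + 1465.5 = 3425.5 kPa.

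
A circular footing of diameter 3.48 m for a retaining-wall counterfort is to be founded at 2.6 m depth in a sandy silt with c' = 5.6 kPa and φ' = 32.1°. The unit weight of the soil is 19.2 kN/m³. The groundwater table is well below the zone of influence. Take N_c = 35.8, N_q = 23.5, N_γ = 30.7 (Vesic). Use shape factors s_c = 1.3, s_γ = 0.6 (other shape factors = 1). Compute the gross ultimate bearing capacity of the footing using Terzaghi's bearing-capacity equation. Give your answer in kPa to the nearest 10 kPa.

q_ult ≈ 2050 kPa

q = γ·D_f = 19.2 × 2.6 = 49.92 kPa.
c·N_c·s_c = 5.6 × 35.8 × 1.3 = 260.62 kPa
q·N_q = 49.92 × 23.5 = 1173.1 kPa
0.5·γ·B·N_γ·s_γ = 0.5 × 19.2 × 3.48 × 30.7 × 0.6 = 615.38 kPa
q_ult = 260.62 + 1173.1 + 615.38 = 2049.1 kPa.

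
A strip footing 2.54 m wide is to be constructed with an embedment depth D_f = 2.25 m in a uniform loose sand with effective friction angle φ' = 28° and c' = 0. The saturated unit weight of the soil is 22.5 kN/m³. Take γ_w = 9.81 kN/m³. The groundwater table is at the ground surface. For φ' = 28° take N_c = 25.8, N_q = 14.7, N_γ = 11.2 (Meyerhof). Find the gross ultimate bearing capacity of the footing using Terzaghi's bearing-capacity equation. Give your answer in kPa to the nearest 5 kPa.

q_ult ≈ 600 kPa

With the water table at the surface the whole profile is submerged: γ' = 22.5 − 9.81 = 12.69 kN/m³, so q = γ'·D_f = 28.552 kPa; the same γ' applies in the ½γBN_γ term.
q_ult = q·N_q + 0.5·γ·B·N_γ
     = 28.552 × 14.7 + 0.5 × 12.69 × 2.54 × 11.2
     = 419.72 + 180.5 = 600.22 kPa.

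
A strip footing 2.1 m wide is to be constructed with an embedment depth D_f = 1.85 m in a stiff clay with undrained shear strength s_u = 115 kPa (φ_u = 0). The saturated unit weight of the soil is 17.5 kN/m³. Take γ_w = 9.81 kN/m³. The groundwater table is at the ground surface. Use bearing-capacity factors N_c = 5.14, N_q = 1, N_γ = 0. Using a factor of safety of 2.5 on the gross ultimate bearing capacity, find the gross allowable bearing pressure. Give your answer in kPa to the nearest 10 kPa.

q_all ≈ 240 kPa

γ' = 17.5 − 9.81 = 7.69 kN/m³ (submerged throughout). q = 7.69 × 1.85 = 14.226 kPa.
c·N_c = 115 × 5.14 = 591.1 kPa
q·N_q = 14.226 × 1 = 14.226 kPa
q_ult = 591.1 + 14.226 = 605.33 kPa.
q_all = 605.33 / 2.5 = 242.13 kPa.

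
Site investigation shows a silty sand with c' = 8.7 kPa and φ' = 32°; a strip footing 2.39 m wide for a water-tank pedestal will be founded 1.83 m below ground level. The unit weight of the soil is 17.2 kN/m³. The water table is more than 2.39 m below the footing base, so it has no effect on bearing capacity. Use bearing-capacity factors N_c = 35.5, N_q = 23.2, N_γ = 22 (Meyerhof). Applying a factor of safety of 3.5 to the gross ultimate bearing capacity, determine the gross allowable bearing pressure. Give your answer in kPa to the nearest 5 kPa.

q_all ≈ 425 kPa

q = γ·D_f = 17.2 × 1.83 = 31.476 kPa.
c·N_c = 8.7 × 35.5 = 308.85 kPa
q·N_q = 31.476 × 23.2 = 730.24 kPa
0.5·γ·B·N_γ = 0.5 × 17.2 × 2.39 × 22 = 452.19 kPa
q_ult = 308.85 + 730.24 + 452.19 = 1491.3 kPa.
q_all = q_ult / FS = 1491.3 / 3.5 = 426.08 kPa.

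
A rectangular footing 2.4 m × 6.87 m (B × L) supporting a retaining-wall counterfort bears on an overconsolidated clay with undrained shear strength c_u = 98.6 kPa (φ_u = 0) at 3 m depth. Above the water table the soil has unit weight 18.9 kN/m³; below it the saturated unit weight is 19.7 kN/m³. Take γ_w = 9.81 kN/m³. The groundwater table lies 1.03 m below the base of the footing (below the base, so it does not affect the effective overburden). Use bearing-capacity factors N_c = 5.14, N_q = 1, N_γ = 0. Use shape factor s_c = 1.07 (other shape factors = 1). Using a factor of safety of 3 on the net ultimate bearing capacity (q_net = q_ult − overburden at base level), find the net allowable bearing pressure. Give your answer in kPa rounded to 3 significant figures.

Overburden at base level: q = 18.9 × 3 = 56.7 kPa.
Cohesion term c·N_c·s_c = 98.6 × 5.14 × 1.07 = 542.28 kPa; surcharge term q·N_q = 56.7 × 1 = 56.7 kPa.
q_ult = 542.28 + 56.7 = 598.98 kPa.
q_net = 598.98 − 56.7 = 542.28 kPa.
q_all(net) = 542.28 / 3 = 180.76 kPa.

q_all(net) ≈ 181 kPa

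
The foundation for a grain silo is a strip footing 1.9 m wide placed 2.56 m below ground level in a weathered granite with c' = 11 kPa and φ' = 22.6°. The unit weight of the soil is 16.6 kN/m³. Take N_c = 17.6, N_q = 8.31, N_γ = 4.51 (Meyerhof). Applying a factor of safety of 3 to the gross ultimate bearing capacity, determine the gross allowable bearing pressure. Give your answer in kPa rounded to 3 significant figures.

q_all ≈ 206 kPa

Effective surcharge at the founding depth q = γ·D_f = 16.6 × 2.56 = 42.496 kPa.
q_ult = c·N_c + q·N_q + 0.5·γ·B·N_γ
     = 11 × 17.6 + 42.496 × 8.31 + 0.5 × 16.6 × 1.9 × 4.51
     = 193.6 + 353.14 + 71.123 = 617.86 kPa.
q_all = q_ult / FS = 617.86 / 3 = 205.95 kPa.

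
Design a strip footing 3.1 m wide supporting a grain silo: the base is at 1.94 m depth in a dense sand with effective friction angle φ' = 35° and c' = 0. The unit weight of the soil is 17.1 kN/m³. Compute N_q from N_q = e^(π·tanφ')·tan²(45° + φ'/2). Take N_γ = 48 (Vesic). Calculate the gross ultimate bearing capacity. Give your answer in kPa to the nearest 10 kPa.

q_ult ≈ 2380 kPa

tan35° = 0.7002, so N_q = e^(π×0.7002)·tan²(62.5°) = 9.023 × 3.69 = 33.3.
q = γ·D_f = 17.1 × 1.94 = 33.174 kPa.
q·N_q = 33.174 × 33.296 = 1104.6 kPa
0.5·γ·B·N_γ = 0.5 × 17.1 × 3.1 × 48 = 1272.2 kPa
q_ult = 1104.6 + 1272.2 = 2376.8 kPa.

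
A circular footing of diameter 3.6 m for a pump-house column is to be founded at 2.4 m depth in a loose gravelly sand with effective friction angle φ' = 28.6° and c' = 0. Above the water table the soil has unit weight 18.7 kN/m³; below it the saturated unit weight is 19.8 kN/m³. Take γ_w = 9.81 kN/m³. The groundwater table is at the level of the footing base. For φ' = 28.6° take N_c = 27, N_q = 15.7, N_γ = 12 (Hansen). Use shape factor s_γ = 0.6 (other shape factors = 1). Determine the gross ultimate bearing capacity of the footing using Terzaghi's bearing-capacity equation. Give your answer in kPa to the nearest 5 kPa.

q_ult ≈ 835 kPa

q = γ·D_f = 18.7 × 2.4 = 44.88 kPa.
For the ½γBN_γ term take γ' = 19.8 − 9.81 = 9.99 kN/m³ (soil below base is submerged).
q·N_q = 44.88 × 15.7 = 704.62 kPa
0.5·γ·B·N_γ·s_γ = 0.5 × 9.99 × 3.6 × 12 × 0.6 = 129.47 kPa
q_ult = 704.62 + 129.47 = 834.09 kPa.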